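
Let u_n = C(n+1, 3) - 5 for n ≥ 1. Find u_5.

C(6, 3) = 20, so u_5 = 15.

15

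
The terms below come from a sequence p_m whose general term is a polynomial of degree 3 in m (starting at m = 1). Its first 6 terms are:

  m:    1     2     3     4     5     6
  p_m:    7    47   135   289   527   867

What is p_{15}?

11487

1st diffs: 40, 88, 154, 238, 340.
2nd diffs: 48, 66, 84, 102.
3rd diffs: 18, 18, 18 (constant).
Newton forward-difference form: p_m = 7 + 40·C(m-1,1) + 48·C(m-1,2) + 18·C(m-1,3).
At m = 15: m-1 = 14, so p_{15} = 7 + 560 + 4368 + 6552 = 11487.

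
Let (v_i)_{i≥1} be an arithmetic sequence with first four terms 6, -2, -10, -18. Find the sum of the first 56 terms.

Common difference d = -8.
v_i = 6 + (i - 1)·(-8).
v_{56} = -434; S = 56·(6 + (-434))/2 = -11984.

-11984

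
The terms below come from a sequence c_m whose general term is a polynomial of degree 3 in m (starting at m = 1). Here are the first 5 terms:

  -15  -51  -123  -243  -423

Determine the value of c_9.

-1983

1st diffs: -36, -72, -120, -180.
2nd diffs: -36, -48, -60.
3rd diffs: -12, -12 (constant).
Newton forward-difference form: c_m = -15 + (-36)·C(m-1,1) + (-36)·C(m-1,2) + (-12)·C(m-1,3).
At m = 9: m-1 = 8, so c_9 = -15 - 288 - 1008 - 672 = -1983.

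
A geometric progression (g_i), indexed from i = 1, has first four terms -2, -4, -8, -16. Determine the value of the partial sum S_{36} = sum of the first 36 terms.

Common ratio r = 2.
g_i = (-2)·2^(i-1).
S = (-2)·(2^36 - 1)/(2 - 1) = (-2)·(68719476736 - 1)/(1) = -137438953470.

-137438953470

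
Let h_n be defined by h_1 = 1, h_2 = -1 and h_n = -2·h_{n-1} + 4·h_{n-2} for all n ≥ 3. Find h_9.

6016

Compute successive terms:
h_3 = 6  h_4 = -16  h_5 = 56  h_6 = -176  h_7 = 576  h_8 = -1856  h_9 = 6016.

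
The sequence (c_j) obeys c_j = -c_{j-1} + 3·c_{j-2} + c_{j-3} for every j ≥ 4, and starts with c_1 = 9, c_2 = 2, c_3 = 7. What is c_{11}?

315

Iterate the recurrence:
c_4 = 8;  c_5 = 15;  c_6 = 16;  c_7 = 37;  c_8 = 26;  c_9 = 101;  c_{10} = 14;  c_{11} = 315.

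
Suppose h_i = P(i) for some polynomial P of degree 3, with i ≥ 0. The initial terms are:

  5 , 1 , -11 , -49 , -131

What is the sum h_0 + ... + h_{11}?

-10874

1st diffs: -4, -12, -38, -82.
2nd diffs: -8, -26, -44.
3rd diffs: -18, -18 (constant).
Newton forward-difference form: h_i = 5 + (-4)·C(i,1) + (-8)·C(i,2) + (-18)·C(i,3).
Continuing: …, -275, -499, -821, -1259, …, h_{11} = -3449.
Summing i = 0..11 (12 terms) gives -10874.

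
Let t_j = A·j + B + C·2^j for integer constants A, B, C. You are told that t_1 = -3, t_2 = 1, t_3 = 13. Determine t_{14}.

At j = 1, 2, 3: A + B + 2C = -3; 2A + B + 4C = 1; 3A + B + 8C = 13.
Subtracting the first from the second: A + 2C = 4.
Subtracting the second from the third: A + 4C = 12.
Solving: C = 4, A = -4, then B = -7.
So t_j = -4·j + (-7) + 4·2^j; at j=14 this is 65473.

65473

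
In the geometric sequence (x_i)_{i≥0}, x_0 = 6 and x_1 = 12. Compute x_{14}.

98304

Common ratio r = 2.
x_i = 6·2^(i-0).
x_{14} = 6·2^14 = 98304.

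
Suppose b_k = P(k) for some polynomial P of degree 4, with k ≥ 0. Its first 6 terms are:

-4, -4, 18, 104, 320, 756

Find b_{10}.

1st diffs: 0, 22, 86, 216, 436.
2nd diffs: 22, 64, 130, 220.
3rd diffs: 42, 66, 90.
4th diffs: 24, 24 (constant).
Newton forward-difference form: b_k = -4 + 22·C(k,2) + 42·C(k,3) + 24·C(k,4).
At k = 10: k = 10, so b_{10} = -4 + 990 + 5040 + 5040 = 11066.

11066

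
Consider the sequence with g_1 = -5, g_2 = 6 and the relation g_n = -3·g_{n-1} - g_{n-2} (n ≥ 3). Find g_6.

g_3 = -13;  g_4 = 33;  g_5 = -86;  g_6 = 225.

225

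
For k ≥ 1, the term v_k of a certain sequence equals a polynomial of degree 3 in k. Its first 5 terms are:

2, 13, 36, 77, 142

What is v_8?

1st diffs: 11, 23, 41, 65.
2nd diffs: 12, 18, 24.
3rd diffs: 6, 6 (constant).
Newton forward-difference form: v_k = 2 + 11·C(k-1,1) + 12·C(k-1,2) + 6·C(k-1,3).
At k = 8: k-1 = 7, so v_8 = 2 + 77 + 252 + 210 = 541.

541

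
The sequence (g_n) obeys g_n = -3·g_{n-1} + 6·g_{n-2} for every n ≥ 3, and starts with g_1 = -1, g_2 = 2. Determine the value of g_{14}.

Step forward from the initial values:
g_3 = -12;  g_4 = 48;  g_5 = -216;  …;  g_{11} = -1498824;  g_{12} = 6553224;  g_{13} = -28652616;  g_{14} = 125277192.

125277192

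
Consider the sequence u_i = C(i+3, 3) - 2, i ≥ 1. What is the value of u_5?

54

C(8, 3) = 56, so u_5 = 54.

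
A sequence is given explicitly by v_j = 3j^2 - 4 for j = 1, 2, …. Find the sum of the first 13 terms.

Over j = 1..13: Σj = 91, Σj² = 819.
Total = (3)·819 + (-4)·13 = 2405.

2405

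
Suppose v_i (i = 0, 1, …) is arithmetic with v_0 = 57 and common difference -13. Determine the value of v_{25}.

-268

v_i = 57 + (i - 0)·(-13).
v_{25} = 57 + 25·(-13) = -268.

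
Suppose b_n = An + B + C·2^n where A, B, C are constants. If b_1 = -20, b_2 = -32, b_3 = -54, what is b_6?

-340

At n = 1, 2, 3: A + B + 2C = -20; 2A + B + 4C = -32; 3A + B + 8C = -54.
Subtracting the first from the second: A + 2C = -12.
Subtracting the second from the third: A + 4C = -22.
Solving: C = -5, A = -2, then B = -8.
Therefore b_6 = -12 + (-8) + (-5)·64 = -340.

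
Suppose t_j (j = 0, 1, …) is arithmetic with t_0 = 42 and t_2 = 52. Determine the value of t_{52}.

302

Common difference d = (52 - 42) / (2 - 0) = 5.
t_j = 42 + (j - 0)·5.
t_{52} = 42 + 52·5 = 302.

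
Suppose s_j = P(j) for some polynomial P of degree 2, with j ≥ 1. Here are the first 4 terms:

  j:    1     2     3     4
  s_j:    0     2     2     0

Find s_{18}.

1st diffs: 2, 0, -2.
2nd diffs: -2, -2 (constant).
Newton forward-difference form: s_j = 2·C(j-1,1) + (-2)·C(j-1,2).
At j = 18: j-1 = 17, so s_{18} = 34 - 272 = -238.

-238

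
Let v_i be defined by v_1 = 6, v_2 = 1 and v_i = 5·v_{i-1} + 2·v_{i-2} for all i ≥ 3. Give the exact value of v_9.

v_3 = 17, v_4 = 87, v_5 = 469, v_6 = 2519, v_7 = 13533, v_8 = 72703, v_9 = 390581.

390581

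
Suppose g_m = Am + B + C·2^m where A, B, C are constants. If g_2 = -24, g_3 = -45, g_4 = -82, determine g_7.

-545

Write the equations: 2A + B + 4C = -24; 3A + B + 8C = -45; 4A + B + 16C = -82.
Subtracting the first from the second: A + 4C = -21.
Subtracting the second from the third: A + 8C = -37.
Solving: C = -4, A = -5, then B = 2.
Hence g_7 = -5·7 + 2 + (-4)·128 = -545.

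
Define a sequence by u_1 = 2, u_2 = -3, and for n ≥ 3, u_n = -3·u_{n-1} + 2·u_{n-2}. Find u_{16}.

-188187525

Iterate the recurrence:
u_3 = 13;  u_4 = -45;  u_5 = 161;  …;  u_{13} = 4165553;  u_{14} = -14835837;  u_{15} = 52838617;  u_{16} = -188187525.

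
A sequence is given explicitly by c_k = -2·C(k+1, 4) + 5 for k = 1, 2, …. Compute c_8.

-247

C(9, 4) = 126, so c_8 = -247.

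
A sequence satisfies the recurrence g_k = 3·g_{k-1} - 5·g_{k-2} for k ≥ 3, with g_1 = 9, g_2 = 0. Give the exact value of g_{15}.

939555

Applying the relation repeatedly:
g_3 = -45;  g_4 = -135;  g_5 = -180;  …;  g_{12} = -74385;  g_{13} = -44055;  g_{14} = 239760;  g_{15} = 939555.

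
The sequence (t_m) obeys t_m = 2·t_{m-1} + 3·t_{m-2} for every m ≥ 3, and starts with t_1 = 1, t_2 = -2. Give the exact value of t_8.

-548

t_3 = -1; t_4 = -8; t_5 = -19; t_6 = -62; t_7 = -181; t_8 = -548.
(Characteristic roots are 3 and -1.)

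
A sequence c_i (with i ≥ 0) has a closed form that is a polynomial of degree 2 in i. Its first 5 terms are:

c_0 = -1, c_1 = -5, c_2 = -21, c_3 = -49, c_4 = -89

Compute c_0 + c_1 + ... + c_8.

1st diffs: -4, -16, -28, -40.
2nd diffs: -12, -12, -12 (constant).
Newton forward-difference form: c_i = -1 + (-4)·C(i,1) + (-12)·C(i,2).
Continuing: -141, -205, -281, -369.
Summing i = 0..8 (9 terms) gives -1161.

-1161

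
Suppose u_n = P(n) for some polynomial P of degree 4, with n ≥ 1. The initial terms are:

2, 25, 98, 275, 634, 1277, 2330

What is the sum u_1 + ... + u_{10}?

24443

1st diffs: 23, 73, 177, 359, 643, 1053.
2nd diffs: 50, 104, 182, 284, 410.
3rd diffs: 54, 78, 102, 126.
4th diffs: 24, 24, 24 (constant).
So u_n = n^4 - n^3 + 6n^2 - 3n - 1.
Continuing: 3943, 6290, 9569.
Summing n = 1..10 (10 terms) gives 24443.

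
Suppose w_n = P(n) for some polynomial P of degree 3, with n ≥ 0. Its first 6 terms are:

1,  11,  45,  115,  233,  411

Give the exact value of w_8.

1st diffs: 10, 34, 70, 118, 178.
2nd diffs: 24, 36, 48, 60.
3rd diffs: 12, 12, 12 (constant).
Newton forward-difference form: w_n = 1 + 10·C(n,1) + 24·C(n,2) + 12·C(n,3).
At n = 8: n = 8, so w_8 = 1 + 80 + 672 + 672 = 1425.

1425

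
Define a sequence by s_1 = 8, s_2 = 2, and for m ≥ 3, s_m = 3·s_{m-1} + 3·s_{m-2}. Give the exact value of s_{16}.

873680256

Compute successive terms:
s_3 = 30; s_4 = 96; s_5 = 378; …; s_{13} = 16032168; s_{14} = 60782562; s_{15} = 230444190; s_{16} = 873680256.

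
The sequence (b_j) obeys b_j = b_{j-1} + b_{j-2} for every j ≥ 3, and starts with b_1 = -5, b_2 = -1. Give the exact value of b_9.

Compute successive terms:
b_3 = -6  b_4 = -7  b_5 = -13  b_6 = -20  b_7 = -33  b_8 = -53  b_9 = -86.

-86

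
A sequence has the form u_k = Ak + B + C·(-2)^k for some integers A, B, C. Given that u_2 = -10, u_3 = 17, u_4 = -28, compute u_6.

The three given values yield: 2A + B + 4C = -10; 3A + B - 8C = 17; 4A + B + 16C = -28.
Subtracting the first from the second: A - 12C = 27.
Subtracting the second from the third: A + 24C = -45.
Solving: C = -2, A = 3, then B = -8.
Hence u_6 = 3·6 + (-8) + (-2)·64 = -118.

-118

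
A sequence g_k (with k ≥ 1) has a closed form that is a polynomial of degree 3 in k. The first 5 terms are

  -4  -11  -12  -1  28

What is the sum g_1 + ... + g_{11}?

1st diffs: -7, -1, 11, 29.
2nd diffs: 6, 12, 18.
3rd diffs: 6, 6 (constant).
So g_k = k^3 - 3k^2 - 5k + 3.
Continuing: …, 81, 164, 283, 444, …, g_{11} = 916.
Summing k = 1..11 (11 terms) gives 2541.

2541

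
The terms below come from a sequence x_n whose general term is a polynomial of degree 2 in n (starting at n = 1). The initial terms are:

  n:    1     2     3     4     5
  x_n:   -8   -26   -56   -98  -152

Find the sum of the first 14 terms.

1st diffs: -18, -30, -42, -54.
2nd diffs: -12, -12, -12 (constant).
So x_n = -6n^2 - 2.
Continuing: …, -218, -296, -386, -488, …, x_{14} = -1178.
Summing n = 1..14 (14 terms) gives -6118.

-6118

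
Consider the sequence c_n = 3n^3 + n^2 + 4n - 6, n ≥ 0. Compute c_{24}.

c_{24} = 3·24^3 + 1·24^2 + 4·24 - 6 = 42138.

42138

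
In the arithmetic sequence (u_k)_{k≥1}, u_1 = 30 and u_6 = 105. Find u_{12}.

195

Common difference d = (105 - 30) / (6 - 1) = 15.
u_k = 30 + (k - 1)·15.
u_{12} = 30 + 11·15 = 195.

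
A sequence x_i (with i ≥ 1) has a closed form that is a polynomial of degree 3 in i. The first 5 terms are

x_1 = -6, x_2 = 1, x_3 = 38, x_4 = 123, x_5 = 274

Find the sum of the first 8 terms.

3088

1st diffs: 7, 37, 85, 151.
2nd diffs: 30, 48, 66.
3rd diffs: 18, 18 (constant).
So x_i = 3i^3 - 3i^2 - 5i - 1.
Continuing: 509, 846, 1303.
Summing i = 1..8 (8 terms) gives 3088.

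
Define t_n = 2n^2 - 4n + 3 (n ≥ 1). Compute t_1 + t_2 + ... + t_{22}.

6644

Over n = 1..22: Σn = 253, Σn² = 3795.
Total = (2)·3795 + (-4)·253 + (3)·22 = 6644.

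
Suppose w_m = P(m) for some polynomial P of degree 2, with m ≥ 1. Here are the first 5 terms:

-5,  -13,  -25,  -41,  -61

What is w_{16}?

1st diffs: -8, -12, -16, -20.
2nd diffs: -4, -4, -4 (constant).
Newton forward-difference form: w_m = -5 + (-8)·C(m-1,1) + (-4)·C(m-1,2).
At m = 16: m-1 = 15, so w_{16} = -5 - 120 - 420 = -545.

-545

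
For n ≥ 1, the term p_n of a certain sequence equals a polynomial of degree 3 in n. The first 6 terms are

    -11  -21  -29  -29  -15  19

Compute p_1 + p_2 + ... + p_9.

465

1st diffs: -10, -8, 0, 14, 34.
2nd diffs: 2, 8, 14, 20.
3rd diffs: 6, 6, 6 (constant).
So p_n = n^3 - 5n^2 - 2n - 5.
Continuing: 79, 171, 301.
Summing n = 1..9 (9 terms) gives 465.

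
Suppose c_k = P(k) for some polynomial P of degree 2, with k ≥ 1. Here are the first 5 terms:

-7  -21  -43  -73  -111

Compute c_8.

1st diffs: -14, -22, -30, -38.
2nd diffs: -8, -8, -8 (constant).
Newton forward-difference form: c_k = -7 + (-14)·C(k-1,1) + (-8)·C(k-1,2).
At k = 8: k-1 = 7, so c_8 = -7 - 98 - 168 = -273.

-273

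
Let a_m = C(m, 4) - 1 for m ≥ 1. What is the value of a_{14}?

C(14, 4) = 1001, so a_{14} = 1000.

1000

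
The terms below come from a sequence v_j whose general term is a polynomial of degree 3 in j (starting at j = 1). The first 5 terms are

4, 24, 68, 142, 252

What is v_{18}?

1st diffs: 20, 44, 74, 110.
2nd diffs: 24, 30, 36.
3rd diffs: 6, 6 (constant).
So v_j = j^3 + 6j^2 - 5j + 2.
Evaluating at j = 18 gives v_{18} = 7688.

7688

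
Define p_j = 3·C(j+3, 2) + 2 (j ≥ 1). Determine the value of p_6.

110

C(9, 2) = 36, so p_6 = 110.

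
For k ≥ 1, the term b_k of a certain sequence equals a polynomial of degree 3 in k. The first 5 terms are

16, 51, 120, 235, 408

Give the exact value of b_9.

1920

1st diffs: 35, 69, 115, 173.
2nd diffs: 34, 46, 58.
3rd diffs: 12, 12 (constant).
So b_k = 2k^3 + 5k^2 + 6k + 3.
Evaluating at k = 9 gives b_9 = 1920.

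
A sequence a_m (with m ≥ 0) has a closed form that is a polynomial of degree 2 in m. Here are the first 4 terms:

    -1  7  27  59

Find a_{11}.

747

1st diffs: 8, 20, 32.
2nd diffs: 12, 12 (constant).
Newton forward-difference form: a_m = -1 + 8·C(m,1) + 12·C(m,2).
At m = 11: m = 11, so a_{11} = -1 + 88 + 660 = 747.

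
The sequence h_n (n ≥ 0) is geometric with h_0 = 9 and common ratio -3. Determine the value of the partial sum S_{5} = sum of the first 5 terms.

h_n = 9·(-3)^(n-0).
S = 9·((-3)^5 - 1)/(-3 - 1) = 9·(-243 - 1)/(-4) = 549.

549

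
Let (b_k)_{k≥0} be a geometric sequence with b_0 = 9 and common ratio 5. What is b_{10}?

87890625

b_k = 9·5^(k-0).
b_{10} = 9·5^10 = 87890625.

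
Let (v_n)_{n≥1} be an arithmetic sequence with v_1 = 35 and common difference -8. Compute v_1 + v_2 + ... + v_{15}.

-315

v_n = 35 + (n - 1)·(-8).
v_{15} = -77; S = 15·(35 + (-77))/2 = -315.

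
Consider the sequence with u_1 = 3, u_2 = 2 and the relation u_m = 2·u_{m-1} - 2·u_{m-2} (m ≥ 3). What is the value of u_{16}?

512

Compute successive terms:
u_3 = -2;  u_4 = -8;  u_5 = -12;  …;  u_{13} = -192;  u_{14} = -128;  u_{15} = 128;  u_{16} = 512.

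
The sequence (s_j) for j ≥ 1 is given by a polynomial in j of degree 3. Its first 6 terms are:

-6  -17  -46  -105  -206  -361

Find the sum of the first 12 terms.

-10698

1st diffs: -11, -29, -59, -101, -155.
2nd diffs: -18, -30, -42, -54.
3rd diffs: -12, -12, -12 (constant).
So s_j = -2j^3 + 3j^2 - 6j - 1.
Continuing: …, -582, -881, -1270, -1761, …, s_{12} = -3097.
Summing j = 1..12 (12 terms) gives -10698.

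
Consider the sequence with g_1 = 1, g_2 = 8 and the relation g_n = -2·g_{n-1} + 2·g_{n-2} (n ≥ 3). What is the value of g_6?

Applying the relation repeatedly:
g_3 = -14; g_4 = 44; g_5 = -116; g_6 = 320.

320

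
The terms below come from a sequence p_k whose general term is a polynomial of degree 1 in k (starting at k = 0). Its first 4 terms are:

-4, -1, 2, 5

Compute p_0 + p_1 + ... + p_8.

1st diffs: 3, 3, 3 (constant).
So p_k = 3k - 4.
Continuing: …, 8, 11, 14, 17, …, p_8 = 20.
Summing k = 0..8 (9 terms) gives 72.

72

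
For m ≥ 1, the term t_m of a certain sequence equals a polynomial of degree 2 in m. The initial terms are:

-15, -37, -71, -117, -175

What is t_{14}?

1st diffs: -22, -34, -46, -58.
2nd diffs: -12, -12, -12 (constant).
Newton forward-difference form: t_m = -15 + (-22)·C(m-1,1) + (-12)·C(m-1,2).
At m = 14: m-1 = 13, so t_{14} = -15 - 286 - 936 = -1237.

-1237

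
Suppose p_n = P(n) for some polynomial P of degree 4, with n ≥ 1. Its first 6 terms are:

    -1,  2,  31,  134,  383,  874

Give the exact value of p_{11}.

1st diffs: 3, 29, 103, 249, 491.
2nd diffs: 26, 74, 146, 242.
3rd diffs: 48, 72, 96.
4th diffs: 24, 24 (constant).
Newton forward-difference form: p_n = -1 + 3·C(n-1,1) + 26·C(n-1,2) + 48·C(n-1,3) + 24·C(n-1,4).
At n = 11: n-1 = 10, so p_{11} = -1 + 30 + 1170 + 5760 + 5040 = 11999.

11999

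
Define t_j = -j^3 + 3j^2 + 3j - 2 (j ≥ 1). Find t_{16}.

t_{16} = -1·16^3 + 3·16^2 + 3·16 - 2 = -3282.

-3282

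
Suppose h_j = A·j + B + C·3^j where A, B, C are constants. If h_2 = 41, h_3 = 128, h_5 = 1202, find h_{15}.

The three given values yield: 2A + B + 9C = 41; 3A + B + 27C = 128; 5A + B + 243C = 1202.
Subtracting the first from the second: A + 18C = 87.
Subtracting the second from the third: 2A + 216C = 1074.
Solving: C = 5, A = -3, then B = 2.
Hence h_{15} = -3·15 + 2 + 5·14348907 = 71744492.

71744492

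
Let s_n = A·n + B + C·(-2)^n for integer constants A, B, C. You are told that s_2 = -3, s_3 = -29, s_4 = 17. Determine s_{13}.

Write the equations: 2A + B + 4C = -3; 3A + B - 8C = -29; 4A + B + 16C = 17.
Subtracting the first from the second: A - 12C = -26.
Subtracting the second from the third: A + 24C = 46.
Solving: C = 2, A = -2, then B = -7.
Therefore s_{13} = -26 + (-7) + 2·(-8192) = -16417.

-16417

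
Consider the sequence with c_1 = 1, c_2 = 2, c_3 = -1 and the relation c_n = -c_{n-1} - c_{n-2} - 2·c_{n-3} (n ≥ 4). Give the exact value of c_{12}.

-7

Step forward from the initial values:
c_4 = -3, c_5 = 0, c_6 = 5, c_7 = 1, c_8 = -6, c_9 = -5, c_{10} = 9, c_{11} = 8, c_{12} = -7.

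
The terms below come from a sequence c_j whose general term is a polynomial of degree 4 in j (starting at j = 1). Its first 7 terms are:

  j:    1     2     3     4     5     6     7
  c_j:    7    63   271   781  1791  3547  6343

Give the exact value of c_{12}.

49573

1st diffs: 56, 208, 510, 1010, 1756, 2796.
2nd diffs: 152, 302, 500, 746, 1040.
3rd diffs: 150, 198, 246, 294.
4th diffs: 48, 48, 48 (constant).
Newton forward-difference form: c_j = 7 + 56·C(j-1,1) + 152·C(j-1,2) + 150·C(j-1,3) + 48·C(j-1,4).
At j = 12: j-1 = 11, so c_{12} = 7 + 616 + 8360 + 24750 + 15840 = 49573.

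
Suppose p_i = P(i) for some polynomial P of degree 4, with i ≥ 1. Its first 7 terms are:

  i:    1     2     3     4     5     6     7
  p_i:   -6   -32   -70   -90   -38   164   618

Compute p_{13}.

17370

1st diffs: -26, -38, -20, 52, 202, 454.
2nd diffs: -12, 18, 72, 150, 252.
3rd diffs: 30, 54, 78, 102.
4th diffs: 24, 24, 24 (constant).
Newton forward-difference form: p_i = -6 + (-26)·C(i-1,1) + (-12)·C(i-1,2) + 30·C(i-1,3) + 24·C(i-1,4).
At i = 13: i-1 = 12, so p_{13} = -6 - 312 - 792 + 6600 + 11880 = 17370.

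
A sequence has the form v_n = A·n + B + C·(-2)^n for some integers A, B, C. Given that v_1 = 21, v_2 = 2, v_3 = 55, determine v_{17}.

Plug in n = 1, 2, 3: A + B - 2C = 21; 2A + B + 4C = 2; 3A + B - 8C = 55.
Subtracting the first from the second: A + 6C = -19.
Subtracting the second from the third: A - 12C = 53.
Solving: C = -4, A = 5, then B = 8.
Hence v_{17} = 5·17 + 8 + (-4)·(-131072) = 524381.

524381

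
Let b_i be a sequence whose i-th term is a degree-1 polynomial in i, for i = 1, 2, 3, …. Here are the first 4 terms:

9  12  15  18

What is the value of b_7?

27

1st diffs: 3, 3, 3 (constant).
So b_i = 3i + 6.
Evaluating at i = 7 gives b_7 = 27.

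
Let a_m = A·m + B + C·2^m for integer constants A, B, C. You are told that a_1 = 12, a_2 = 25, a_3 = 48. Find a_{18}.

Plug in m = 1, 2, 3: A + B + 2C = 12; 2A + B + 4C = 25; 3A + B + 8C = 48.
Subtracting the first from the second: A + 2C = 13.
Subtracting the second from the third: A + 4C = 23.
Solving: C = 5, A = 3, then B = -1.
So a_m = 3·m + (-1) + 5·2^m; at m=18 this is 1310773.

1310773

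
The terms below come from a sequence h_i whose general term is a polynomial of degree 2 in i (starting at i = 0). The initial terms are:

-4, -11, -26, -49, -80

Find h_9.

-355

1st diffs: -7, -15, -23, -31.
2nd diffs: -8, -8, -8 (constant).
Newton forward-difference form: h_i = -4 + (-7)·C(i,1) + (-8)·C(i,2).
At i = 9: i = 9, so h_9 = -4 - 63 - 288 = -355.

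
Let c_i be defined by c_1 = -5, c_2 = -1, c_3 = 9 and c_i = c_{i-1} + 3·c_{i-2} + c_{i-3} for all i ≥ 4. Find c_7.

121

Iterate the recurrence:
c_4 = 1; c_5 = 27; c_6 = 39; c_7 = 121.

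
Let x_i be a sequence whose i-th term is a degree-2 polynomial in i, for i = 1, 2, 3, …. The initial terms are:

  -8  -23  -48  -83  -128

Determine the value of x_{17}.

1st diffs: -15, -25, -35, -45.
2nd diffs: -10, -10, -10 (constant).
So x_i = -5i^2 - 3.
Evaluating at i = 17 gives x_{17} = -1448.

-1448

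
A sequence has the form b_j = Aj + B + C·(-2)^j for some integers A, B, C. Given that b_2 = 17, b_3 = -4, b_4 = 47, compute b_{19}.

At j = 2, 3, 4: 2A + B + 4C = 17; 3A + B - 8C = -4; 4A + B + 16C = 47.
Subtracting the first from the second: A - 12C = -21.
Subtracting the second from the third: A + 24C = 51.
Solving: C = 2, A = 3, then B = 3.
Therefore b_{19} = 57 + 3 + 2·(-524288) = -1048516.

-1048516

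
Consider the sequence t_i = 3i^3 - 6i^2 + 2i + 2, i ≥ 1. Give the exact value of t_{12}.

4346

t_{12} = 3·12^3 - 6·12^2 + 2·12 + 2 = 4346.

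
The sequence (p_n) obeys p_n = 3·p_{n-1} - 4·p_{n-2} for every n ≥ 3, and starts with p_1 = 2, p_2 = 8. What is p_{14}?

-15472

Iterate the recurrence:
p_3 = 16  p_4 = 16  p_5 = -16  …  p_{11} = 4336  p_{12} = 7312  p_{13} = 4592  p_{14} = -15472.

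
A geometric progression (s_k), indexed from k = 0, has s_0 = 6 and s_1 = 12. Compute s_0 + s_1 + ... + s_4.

Common ratio r = 2.
s_k = 6·2^(k-0).
S = 6·(2^5 - 1)/(2 - 1) = 6·(32 - 1)/(1) = 186.

186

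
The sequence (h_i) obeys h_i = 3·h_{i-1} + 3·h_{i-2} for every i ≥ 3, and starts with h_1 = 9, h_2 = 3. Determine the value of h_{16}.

Step forward from the initial values:
h_3 = 36; h_4 = 117; h_5 = 459; …; h_{13} = 19479609; h_{14} = 73852803; h_{15} = 279997236; h_{16} = 1061550117.

1061550117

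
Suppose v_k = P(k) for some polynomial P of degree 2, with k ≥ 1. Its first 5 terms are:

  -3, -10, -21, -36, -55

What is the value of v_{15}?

1st diffs: -7, -11, -15, -19.
2nd diffs: -4, -4, -4 (constant).
So v_k = -2k^2 - k.
Evaluating at k = 15 gives v_{15} = -465.

-465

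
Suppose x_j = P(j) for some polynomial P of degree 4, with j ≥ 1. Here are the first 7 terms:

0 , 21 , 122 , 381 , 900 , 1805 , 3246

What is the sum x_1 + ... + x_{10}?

1st diffs: 21, 101, 259, 519, 905, 1441.
2nd diffs: 80, 158, 260, 386, 536.
3rd diffs: 78, 102, 126, 150.
4th diffs: 24, 24, 24 (constant).
Newton forward-difference form: x_j = 21·C(j-1,1) + 80·C(j-1,2) + 78·C(j-1,3) + 24·C(j-1,4).
Continuing: 5397, 8456, 12645.
Summing j = 1..10 (10 terms) gives 32973.

32973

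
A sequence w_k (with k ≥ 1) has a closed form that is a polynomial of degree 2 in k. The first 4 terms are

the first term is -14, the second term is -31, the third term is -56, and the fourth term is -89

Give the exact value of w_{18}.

1st diffs: -17, -25, -33.
2nd diffs: -8, -8 (constant).
So w_k = -4k^2 - 5k - 5.
Evaluating at k = 18 gives w_{18} = -1391.

-1391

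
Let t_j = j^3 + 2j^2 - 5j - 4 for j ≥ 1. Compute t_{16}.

t_{16} = 1·16^3 + 2·16^2 - 5·16 - 4 = 4524.

4524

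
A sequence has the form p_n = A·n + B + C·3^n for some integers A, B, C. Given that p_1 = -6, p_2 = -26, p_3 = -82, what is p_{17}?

-387420518

Write the equations: A + B + 3C = -6; 2A + B + 9C = -26; 3A + B + 27C = -82.
Subtracting the first from the second: A + 6C = -20.
Subtracting the second from the third: A + 18C = -56.
Solving: C = -3, A = -2, then B = 5.
Therefore p_{17} = -34 + 5 + (-3)·129140163 = -387420518.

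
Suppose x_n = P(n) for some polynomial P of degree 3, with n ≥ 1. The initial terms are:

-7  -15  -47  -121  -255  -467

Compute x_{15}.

1st diffs: -8, -32, -74, -134, -212.
2nd diffs: -24, -42, -60, -78.
3rd diffs: -18, -18, -18 (constant).
So x_n = -3n^3 + 6n^2 - 5n - 5.
Evaluating at n = 15 gives x_{15} = -8855.

-8855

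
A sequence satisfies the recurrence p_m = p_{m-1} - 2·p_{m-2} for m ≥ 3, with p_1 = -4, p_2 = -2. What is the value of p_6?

-22

p_3 = 6  p_4 = 10  p_5 = -2  p_6 = -22.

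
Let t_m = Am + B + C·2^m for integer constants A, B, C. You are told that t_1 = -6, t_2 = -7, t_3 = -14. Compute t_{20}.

At m = 1, 2, 3: A + B + 2C = -6; 2A + B + 4C = -7; 3A + B + 8C = -14.
Subtracting the first from the second: A + 2C = -1.
Subtracting the second from the third: A + 4C = -7.
Solving: C = -3, A = 5, then B = -5.
Therefore t_{20} = 100 + (-5) + (-3)·1048576 = -3145633.

-3145633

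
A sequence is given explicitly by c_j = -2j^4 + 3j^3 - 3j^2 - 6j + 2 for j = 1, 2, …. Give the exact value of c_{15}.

-91888

c_{15} = -2·15^4 + 3·15^3 - 3·15^2 - 6·15 + 2 = -91888.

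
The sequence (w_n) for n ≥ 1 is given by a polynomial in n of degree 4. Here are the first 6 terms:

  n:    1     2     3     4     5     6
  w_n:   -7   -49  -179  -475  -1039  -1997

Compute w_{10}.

-13129

1st diffs: -42, -130, -296, -564, -958.
2nd diffs: -88, -166, -268, -394.
3rd diffs: -78, -102, -126.
4th diffs: -24, -24 (constant).
Newton forward-difference form: w_n = -7 + (-42)·C(n-1,1) + (-88)·C(n-1,2) + (-78)·C(n-1,3) + (-24)·C(n-1,4).
At n = 10: n-1 = 9, so w_{10} = -7 - 378 - 3168 - 6552 - 3024 = -13129.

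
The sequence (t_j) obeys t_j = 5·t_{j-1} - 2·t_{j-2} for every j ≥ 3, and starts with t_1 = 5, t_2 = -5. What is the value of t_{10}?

Compute successive terms:
t_3 = -35; t_4 = -165; t_5 = -755; t_6 = -3445; t_7 = -15715; t_8 = -71685; t_9 = -326995; t_{10} = -1491605.

-1491605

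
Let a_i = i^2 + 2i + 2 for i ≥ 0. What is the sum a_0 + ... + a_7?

Over i = 0..7: Σi = 28, Σi² = 140.
Total = (1)·140 + (2)·28 + (2)·8 = 212.

212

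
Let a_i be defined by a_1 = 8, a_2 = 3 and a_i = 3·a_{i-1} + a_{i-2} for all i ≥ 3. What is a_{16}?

Compute successive terms:
a_3 = 17;  a_4 = 54;  a_5 = 179;  …;  a_{13} = 2533688;  a_{14} = 8368203;  a_{15} = 27638297;  a_{16} = 91283094.

91283094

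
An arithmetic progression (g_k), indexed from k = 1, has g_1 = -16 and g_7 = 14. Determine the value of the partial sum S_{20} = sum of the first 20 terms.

Common difference d = (14 - (-16)) / (7 - 1) = 5.
g_k = -16 + (k - 1)·5.
g_{20} = 79; S = 20·(-16 + 79)/2 = 630.

630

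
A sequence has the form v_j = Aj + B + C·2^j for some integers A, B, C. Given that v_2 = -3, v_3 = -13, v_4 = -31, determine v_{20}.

-2097183

Write the equations: 2A + B + 4C = -3; 3A + B + 8C = -13; 4A + B + 16C = -31.
Subtracting the first from the second: A + 4C = -10.
Subtracting the second from the third: A + 8C = -18.
Solving: C = -2, A = -2, then B = 9.
So v_j = -2·j + 9 + (-2)·2^j; at j=20 this is -2097183.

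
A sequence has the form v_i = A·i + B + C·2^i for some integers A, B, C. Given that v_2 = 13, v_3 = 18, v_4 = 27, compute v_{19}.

Write the equations: 2A + B + 4C = 13; 3A + B + 8C = 18; 4A + B + 16C = 27.
Subtracting the first from the second: A + 4C = 5.
Subtracting the second from the third: A + 8C = 9.
Solving: C = 1, A = 1, then B = 7.
So v_i = 1·i + 7 + 1·2^i; at i=19 this is 524314.

524314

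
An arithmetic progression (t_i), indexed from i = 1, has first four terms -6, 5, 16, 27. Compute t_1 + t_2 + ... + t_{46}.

Common difference d = 11.
t_i = -6 + (i - 1)·11.
t_{46} = 489; S = 46·(-6 + 489)/2 = 11109.

11109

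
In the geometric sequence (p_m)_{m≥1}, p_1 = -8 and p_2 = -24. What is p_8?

-17496

Common ratio r = 3.
p_m = (-8)·3^(m-1).
p_8 = (-8)·3^7 = -17496.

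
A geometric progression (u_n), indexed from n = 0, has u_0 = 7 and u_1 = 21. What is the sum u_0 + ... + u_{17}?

Common ratio r = 3.
u_n = 7·3^(n-0).
S = 7·(3^18 - 1)/(3 - 1) = 7·(387420489 - 1)/(2) = 1355971708.

1355971708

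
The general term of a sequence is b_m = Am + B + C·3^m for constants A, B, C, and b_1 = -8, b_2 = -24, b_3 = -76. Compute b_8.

-19668

At m = 1, 2, 3: A + B + 3C = -8; 2A + B + 9C = -24; 3A + B + 27C = -76.
Subtracting the first from the second: A + 6C = -16.
Subtracting the second from the third: A + 18C = -52.
Solving: C = -3, A = 2, then B = -1.
Hence b_8 = 2·8 + (-1) + (-3)·6561 = -19668.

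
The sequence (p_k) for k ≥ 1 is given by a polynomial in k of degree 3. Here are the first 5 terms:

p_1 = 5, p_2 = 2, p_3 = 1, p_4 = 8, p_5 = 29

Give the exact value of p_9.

373

1st diffs: -3, -1, 7, 21.
2nd diffs: 2, 8, 14.
3rd diffs: 6, 6 (constant).
So p_k = k^3 - 5k^2 + 5k + 4.
Evaluating at k = 9 gives p_9 = 373.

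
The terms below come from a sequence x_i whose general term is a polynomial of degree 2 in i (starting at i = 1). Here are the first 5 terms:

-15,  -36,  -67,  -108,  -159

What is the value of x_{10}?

-564

1st diffs: -21, -31, -41, -51.
2nd diffs: -10, -10, -10 (constant).
So x_i = -5i^2 - 6i - 4.
Evaluating at i = 10 gives x_{10} = -564.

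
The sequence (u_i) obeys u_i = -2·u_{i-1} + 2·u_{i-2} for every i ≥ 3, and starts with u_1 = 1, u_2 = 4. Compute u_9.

-2928

Iterate the recurrence:
u_3 = -6; u_4 = 20; u_5 = -52; u_6 = 144; u_7 = -392; u_8 = 1072; u_9 = -2928.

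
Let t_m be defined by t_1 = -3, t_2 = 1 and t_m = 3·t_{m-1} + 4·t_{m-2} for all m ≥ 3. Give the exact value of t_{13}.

Step forward from the initial values:
t_3 = -9, t_4 = -23, t_5 = -105, …, t_{10} = -104855, t_{11} = -419433, t_{12} = -1677719, t_{13} = -6710889.
(Characteristic roots are 4 and -1.)

-6710889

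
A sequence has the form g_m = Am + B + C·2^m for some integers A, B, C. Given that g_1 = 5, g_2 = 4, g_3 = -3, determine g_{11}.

-6083

Plug in m = 1, 2, 3: A + B + 2C = 5; 2A + B + 4C = 4; 3A + B + 8C = -3.
Subtracting the first from the second: A + 2C = -1.
Subtracting the second from the third: A + 4C = -7.
Solving: C = -3, A = 5, then B = 6.
So g_m = 5·m + 6 + (-3)·2^m; at m=11 this is -6083.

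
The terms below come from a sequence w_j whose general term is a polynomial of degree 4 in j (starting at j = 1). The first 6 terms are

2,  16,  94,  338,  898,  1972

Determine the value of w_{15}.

91198

1st diffs: 14, 78, 244, 560, 1074.
2nd diffs: 64, 166, 316, 514.
3rd diffs: 102, 150, 198.
4th diffs: 48, 48 (constant).
Newton forward-difference form: w_j = 2 + 14·C(j-1,1) + 64·C(j-1,2) + 102·C(j-1,3) + 48·C(j-1,4).
At j = 15: j-1 = 14, so w_{15} = 2 + 196 + 5824 + 37128 + 48048 = 91198.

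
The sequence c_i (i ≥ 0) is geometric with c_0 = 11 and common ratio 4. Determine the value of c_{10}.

11534336

c_i = 11·4^(i-0).
c_{10} = 11·4^10 = 11534336.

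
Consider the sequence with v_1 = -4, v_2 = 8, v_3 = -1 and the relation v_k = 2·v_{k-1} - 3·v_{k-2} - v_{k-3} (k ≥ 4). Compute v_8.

356

Applying the relation repeatedly:
v_4 = -22  v_5 = -49  v_6 = -31  v_7 = 107  v_8 = 356.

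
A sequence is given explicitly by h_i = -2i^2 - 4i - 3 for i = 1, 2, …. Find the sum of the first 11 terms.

-1309

Over i = 1..11: Σi = 66, Σi² = 506.
Total = (-2)·506 + (-4)·66 + (-3)·11 = -1309.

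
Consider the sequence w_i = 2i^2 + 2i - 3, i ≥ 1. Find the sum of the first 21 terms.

Over i = 1..21: Σi = 231, Σi² = 3311.
Total = (2)·3311 + (2)·231 + (-3)·21 = 7021.

7021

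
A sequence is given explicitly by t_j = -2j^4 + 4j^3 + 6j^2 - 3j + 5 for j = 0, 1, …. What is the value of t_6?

t_6 = -2·6^4 + 4·6^3 + 6·6^2 - 3·6 + 5 = -1525.

-1525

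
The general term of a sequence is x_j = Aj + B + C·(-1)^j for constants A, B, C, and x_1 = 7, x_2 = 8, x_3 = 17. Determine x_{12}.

58

At j = 1, 2, 3: A + B - C = 7; 2A + B + C = 8; 3A + B - C = 17.
Subtracting the first from the second: A + 2C = 1.
Subtracting the second from the third: A - 2C = 9.
Solving: C = -2, A = 5, then B = 0.
Hence x_{12} = 5·12 + 0 + (-2)·1 = 58.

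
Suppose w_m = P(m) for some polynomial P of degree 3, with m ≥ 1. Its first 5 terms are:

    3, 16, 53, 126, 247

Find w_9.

1st diffs: 13, 37, 73, 121.
2nd diffs: 24, 36, 48.
3rd diffs: 12, 12 (constant).
Newton forward-difference form: w_m = 3 + 13·C(m-1,1) + 24·C(m-1,2) + 12·C(m-1,3).
At m = 9: m-1 = 8, so w_9 = 3 + 104 + 672 + 672 = 1451.

1451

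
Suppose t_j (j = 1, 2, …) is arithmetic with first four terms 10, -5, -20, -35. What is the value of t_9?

Common difference d = -15.
t_j = 10 + (j - 1)·(-15).
t_9 = 10 + 8·(-15) = -110.

-110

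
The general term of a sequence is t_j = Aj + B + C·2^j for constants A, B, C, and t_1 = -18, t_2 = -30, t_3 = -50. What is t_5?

At j = 1, 2, 3: A + B + 2C = -18; 2A + B + 4C = -30; 3A + B + 8C = -50.
Subtracting the first from the second: A + 2C = -12.
Subtracting the second from the third: A + 4C = -20.
Solving: C = -4, A = -4, then B = -6.
Therefore t_5 = -20 + (-6) + (-4)·32 = -154.

-154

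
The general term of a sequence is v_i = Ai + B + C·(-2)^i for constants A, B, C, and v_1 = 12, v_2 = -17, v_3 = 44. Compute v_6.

-313

At i = 1, 2, 3: A + B - 2C = 12; 2A + B + 4C = -17; 3A + B - 8C = 44.
Subtracting the first from the second: A + 6C = -29.
Subtracting the second from the third: A - 12C = 61.
Solving: C = -5, A = 1, then B = 1.
So v_i = 1·i + 1 + (-5)·(-2)^i; at i=6 this is -313.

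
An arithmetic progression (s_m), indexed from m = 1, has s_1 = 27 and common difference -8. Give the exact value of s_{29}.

-197

s_m = 27 + (m - 1)·(-8).
s_{29} = 27 + 28·(-8) = -197.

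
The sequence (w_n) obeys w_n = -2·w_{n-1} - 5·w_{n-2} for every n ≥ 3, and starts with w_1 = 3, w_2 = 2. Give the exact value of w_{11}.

8501

Applying the relation repeatedly:
w_3 = -19  w_4 = 28  w_5 = 39  w_6 = -218  w_7 = 241  w_8 = 608  w_9 = -2421  w_{10} = 1802  w_{11} = 8501.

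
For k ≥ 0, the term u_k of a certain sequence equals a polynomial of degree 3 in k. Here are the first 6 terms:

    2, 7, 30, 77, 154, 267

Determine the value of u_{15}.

4697

1st diffs: 5, 23, 47, 77, 113.
2nd diffs: 18, 24, 30, 36.
3rd diffs: 6, 6, 6 (constant).
So u_k = k^3 + 6k^2 - 2k + 2.
Evaluating at k = 15 gives u_{15} = 4697.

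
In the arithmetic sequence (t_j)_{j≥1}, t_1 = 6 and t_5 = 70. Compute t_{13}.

198

Common difference d = (70 - 6) / (5 - 1) = 16.
t_j = 6 + (j - 1)·16.
t_{13} = 6 + 12·16 = 198.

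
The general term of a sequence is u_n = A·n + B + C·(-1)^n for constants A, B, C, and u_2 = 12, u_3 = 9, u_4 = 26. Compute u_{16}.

110

Plug in n = 2, 3, 4: 2A + B + C = 12; 3A + B - C = 9; 4A + B + C = 26.
Subtracting the first from the second: A - 2C = -3.
Subtracting the second from the third: A + 2C = 17.
Solving: C = 5, A = 7, then B = -7.
Hence u_{16} = 7·16 + (-7) + 5·1 = 110.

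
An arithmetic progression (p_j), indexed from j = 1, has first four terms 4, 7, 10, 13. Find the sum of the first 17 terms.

Common difference d = 3.
p_j = 4 + (j - 1)·3.
p_{17} = 52; S = 17·(4 + 52)/2 = 476.

476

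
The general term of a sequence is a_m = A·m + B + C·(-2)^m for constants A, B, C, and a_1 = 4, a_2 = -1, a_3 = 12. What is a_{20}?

-1048555

At m = 1, 2, 3: A + B - 2C = 4; 2A + B + 4C = -1; 3A + B - 8C = 12.
Subtracting the first from the second: A + 6C = -5.
Subtracting the second from the third: A - 12C = 13.
Solving: C = -1, A = 1, then B = 1.
So a_m = 1·m + 1 + (-1)·(-2)^m; at m=20 this is -1048555.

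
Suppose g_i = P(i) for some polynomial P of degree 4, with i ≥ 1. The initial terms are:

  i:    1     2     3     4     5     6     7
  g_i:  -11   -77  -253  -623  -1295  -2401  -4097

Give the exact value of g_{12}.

-28567

1st diffs: -66, -176, -370, -672, -1106, -1696.
2nd diffs: -110, -194, -302, -434, -590.
3rd diffs: -84, -108, -132, -156.
4th diffs: -24, -24, -24 (constant).
Newton forward-difference form: g_i = -11 + (-66)·C(i-1,1) + (-110)·C(i-1,2) + (-84)·C(i-1,3) + (-24)·C(i-1,4).
At i = 12: i-1 = 11, so g_{12} = -11 - 726 - 6050 - 13860 - 7920 = -28567.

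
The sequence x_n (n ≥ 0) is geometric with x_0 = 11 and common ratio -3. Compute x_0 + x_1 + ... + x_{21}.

x_n = 11·(-3)^(n-0).
S = 11·((-3)^22 - 1)/(-3 - 1) = 11·(31381059609 - 1)/(-4) = -86297913922.

-86297913922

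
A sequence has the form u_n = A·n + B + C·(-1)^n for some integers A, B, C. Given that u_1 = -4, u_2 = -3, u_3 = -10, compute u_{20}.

The three given values yield: A + B - C = -4; 2A + B + C = -3; 3A + B - C = -10.
Subtracting the first from the second: A + 2C = 1.
Subtracting the second from the third: A - 2C = -7.
Solving: C = 2, A = -3, then B = 1.
So u_n = -3·n + 1 + 2·(-1)^n; at n=20 this is -57.

-57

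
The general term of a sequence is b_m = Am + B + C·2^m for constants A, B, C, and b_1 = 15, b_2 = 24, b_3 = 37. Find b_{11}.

The three given values yield: A + B + 2C = 15; 2A + B + 4C = 24; 3A + B + 8C = 37.
Subtracting the first from the second: A + 2C = 9.
Subtracting the second from the third: A + 4C = 13.
Solving: C = 2, A = 5, then B = 6.
Hence b_{11} = 5·11 + 6 + 2·2048 = 4157.

4157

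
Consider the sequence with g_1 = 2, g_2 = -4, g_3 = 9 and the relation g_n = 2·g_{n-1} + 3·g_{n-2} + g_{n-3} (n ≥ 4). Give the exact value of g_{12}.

Compute successive terms:
g_4 = 8, g_5 = 39, g_6 = 111, g_7 = 347, g_8 = 1066, g_9 = 3284, g_{10} = 10113, g_{11} = 31144, g_{12} = 95911.

95911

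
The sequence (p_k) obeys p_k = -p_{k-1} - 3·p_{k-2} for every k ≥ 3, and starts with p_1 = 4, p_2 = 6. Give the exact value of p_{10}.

-864

Compute successive terms:
p_3 = -18, p_4 = 0, p_5 = 54, p_6 = -54, p_7 = -108, p_8 = 270, p_9 = 54, p_{10} = -864.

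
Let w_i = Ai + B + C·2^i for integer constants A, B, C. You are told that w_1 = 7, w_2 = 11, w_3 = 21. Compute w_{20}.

3145691

Plug in i = 1, 2, 3: A + B + 2C = 7; 2A + B + 4C = 11; 3A + B + 8C = 21.
Subtracting the first from the second: A + 2C = 4.
Subtracting the second from the third: A + 4C = 10.
Solving: C = 3, A = -2, then B = 3.
So w_i = -2·i + 3 + 3·2^i; at i=20 this is 3145691.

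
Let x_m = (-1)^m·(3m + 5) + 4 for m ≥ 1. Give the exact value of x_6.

(-1)^6 = 1; 3m + 5 at m=6 is 23; so x_6 = 27.

27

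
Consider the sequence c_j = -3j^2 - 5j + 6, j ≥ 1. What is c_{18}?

-1056

c_{18} = -3·18^2 - 5·18 + 6 = -1056.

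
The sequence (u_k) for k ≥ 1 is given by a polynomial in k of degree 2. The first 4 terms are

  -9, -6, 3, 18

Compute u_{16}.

666

1st diffs: 3, 9, 15.
2nd diffs: 6, 6 (constant).
Newton forward-difference form: u_k = -9 + 3·C(k-1,1) + 6·C(k-1,2).
At k = 16: k-1 = 15, so u_{16} = -9 + 45 + 630 = 666.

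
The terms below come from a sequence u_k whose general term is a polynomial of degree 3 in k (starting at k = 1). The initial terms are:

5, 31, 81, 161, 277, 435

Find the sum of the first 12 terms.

10026

1st diffs: 26, 50, 80, 116, 158.
2nd diffs: 24, 30, 36, 42.
3rd diffs: 6, 6, 6 (constant).
Newton forward-difference form: u_k = 5 + 26·C(k-1,1) + 24·C(k-1,2) + 6·C(k-1,3).
Continuing: …, 641, 901, 1221, 1607, …, u_{12} = 2601.
Summing k = 1..12 (12 terms) gives 10026.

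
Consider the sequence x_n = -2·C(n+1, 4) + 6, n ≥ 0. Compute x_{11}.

C(12, 4) = 495, so x_{11} = -984.

-984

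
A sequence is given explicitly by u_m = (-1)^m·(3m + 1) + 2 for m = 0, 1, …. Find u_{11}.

(-1)^11 = -1; 3m + 1 at m=11 is 34; so u_{11} = -32.

-32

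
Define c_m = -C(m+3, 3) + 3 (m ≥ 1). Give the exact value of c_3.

C(6, 3) = 20, so c_3 = -17.

-17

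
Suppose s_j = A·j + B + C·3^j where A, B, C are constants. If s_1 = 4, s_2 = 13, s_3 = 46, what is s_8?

13099

The three given values yield: A + B + 3C = 4; 2A + B + 9C = 13; 3A + B + 27C = 46.
Subtracting the first from the second: A + 6C = 9.
Subtracting the second from the third: A + 18C = 33.
Solving: C = 2, A = -3, then B = 1.
Therefore s_8 = -24 + 1 + 2·6561 = 13099.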